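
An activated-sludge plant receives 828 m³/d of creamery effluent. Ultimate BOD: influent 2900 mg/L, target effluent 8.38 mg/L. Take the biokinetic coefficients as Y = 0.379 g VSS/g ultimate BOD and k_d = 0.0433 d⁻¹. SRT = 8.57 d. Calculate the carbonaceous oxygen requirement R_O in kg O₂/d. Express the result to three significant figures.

R_O ≈ 1450 kg O₂/d

The observed yield is Y_obs = Y/(1 + k_d·θ_c) = 0.379 / (1 + 0.0433 × 8.57) = 0.379 / 1.371 = 0.2764 g VSS per g ultimate BOD removed.
Substrate removed = Q·(S₀ − S) = 828 m³/d × (2900 − 8.38) g/m³ = 2.39×10^6 g/d = 2394 kg/d.
Biomass synthesised: P_X = Y_obs × 2394 = 661.8 kg VSS/d.
R_O = Q·(S₀ − S) − 1.42·P_X = 2394 − 1.42 × 661.8 = 1454 kg O₂/d.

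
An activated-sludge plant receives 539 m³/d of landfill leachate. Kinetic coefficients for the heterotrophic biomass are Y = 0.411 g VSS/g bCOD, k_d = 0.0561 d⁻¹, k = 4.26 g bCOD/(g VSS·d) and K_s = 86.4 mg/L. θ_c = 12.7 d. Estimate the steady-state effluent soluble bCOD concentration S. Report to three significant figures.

From the Monod/SRT balance for a CMAS, S = K_s·(1+k_d θ_c)/[θ_c·(Y k − k_d) − 1] = 86.4 × (1 + 0.0561 × 12.7) / [12.7 × (0.411 × 4.26 − 0.0561) − 1] = 148.0 / 20.52 = 7.209 mg/L.

S ≈ 7.21 mg/L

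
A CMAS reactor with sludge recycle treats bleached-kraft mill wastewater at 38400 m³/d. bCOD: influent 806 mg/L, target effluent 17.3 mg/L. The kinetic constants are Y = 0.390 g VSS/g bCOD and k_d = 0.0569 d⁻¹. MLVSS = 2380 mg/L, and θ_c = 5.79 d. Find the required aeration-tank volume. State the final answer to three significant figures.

Steady-state biomass mass balance: V·X·(1 + k_d·θ_c) = Y·Q·(S₀ − S)·θ_c, so V = 0.390 × 38400 × (806 − 17.3) × 5.79 / [2380 × (1 + 0.0569 × 5.79)] = 6.84×10^7 / 3164 = 21614 m³.

V ≈ 21600 m³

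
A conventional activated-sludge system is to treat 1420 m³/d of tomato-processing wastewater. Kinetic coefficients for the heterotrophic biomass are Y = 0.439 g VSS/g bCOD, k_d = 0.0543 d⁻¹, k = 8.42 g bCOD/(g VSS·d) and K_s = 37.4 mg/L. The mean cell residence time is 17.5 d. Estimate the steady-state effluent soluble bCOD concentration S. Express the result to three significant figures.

S ≈ 1.16 mg/L

Effluent substrate depends only on kinetics and SRT: S = K_s(1 + k_d θ_c) / [θ_c(Yk − k_d) − 1] = 37.4 × (1 + 0.0543 × 17.5) / [17.5 × (0.439 × 8.42 − 0.0543) − 1] = 72.94 / 62.74 = 1.163 mg/L.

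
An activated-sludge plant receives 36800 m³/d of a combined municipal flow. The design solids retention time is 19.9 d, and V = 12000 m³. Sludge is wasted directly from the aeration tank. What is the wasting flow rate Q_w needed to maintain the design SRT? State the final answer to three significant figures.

With mixed-liquor wasting, θ_c = V/Q_w, so Q_w = V/θ_c = 12000/19.9 = 603.0 m³/d.

Q_w ≈ 603 m³/d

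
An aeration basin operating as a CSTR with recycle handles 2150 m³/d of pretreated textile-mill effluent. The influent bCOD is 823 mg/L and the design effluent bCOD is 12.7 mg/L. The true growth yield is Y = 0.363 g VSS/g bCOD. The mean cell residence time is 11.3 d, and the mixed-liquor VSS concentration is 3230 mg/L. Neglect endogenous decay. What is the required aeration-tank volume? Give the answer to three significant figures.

Biomass mass balance (decay neglected): V·X = Y·Q·(S₀ − S)·θ_c, so V = 0.363 × 2150 × (823 − 12.7) × 11.3 / 3230 = 2212 m³.

V ≈ 2210 m³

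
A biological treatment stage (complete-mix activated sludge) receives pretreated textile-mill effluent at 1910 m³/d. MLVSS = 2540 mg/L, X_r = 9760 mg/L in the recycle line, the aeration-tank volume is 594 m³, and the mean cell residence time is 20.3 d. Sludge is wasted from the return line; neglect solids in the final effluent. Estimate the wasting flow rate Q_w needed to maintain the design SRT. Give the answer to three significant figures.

Q_w ≈ 7.62 m³/d

Wasting from the return line (neglecting effluent solids): Q_w = V·X / (θ_c·X_r) = 594.0 × 2540 / (20.3 × 9760) = 7.615 m³/d.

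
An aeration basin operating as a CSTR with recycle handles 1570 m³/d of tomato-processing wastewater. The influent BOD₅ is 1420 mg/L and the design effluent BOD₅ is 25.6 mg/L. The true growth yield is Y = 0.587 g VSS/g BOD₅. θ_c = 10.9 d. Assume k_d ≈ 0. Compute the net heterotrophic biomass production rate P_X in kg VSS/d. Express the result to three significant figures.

Since k_d ≈ 0, Y_obs = Y = 0.587 g VSS/g BOD₅.
ΔS = 1420 − 25.6 = 1394 mg/L, so the substrate removal rate is 1570 × 1394/1000 = 2189 kg BOD₅/d.
So the net sludge growth is P_X = 0.5870 × 2189 = 1285 kg VSS/d.

P_X ≈ 1290 kg VSS/d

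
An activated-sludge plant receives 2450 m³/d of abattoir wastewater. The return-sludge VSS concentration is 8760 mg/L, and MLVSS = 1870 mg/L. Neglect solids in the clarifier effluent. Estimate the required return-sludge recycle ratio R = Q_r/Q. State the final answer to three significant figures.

R = Q_r/Q = X/(X_r − X) = 1870 / (8760 − 1870) = 0.2714.

R ≈ 0.271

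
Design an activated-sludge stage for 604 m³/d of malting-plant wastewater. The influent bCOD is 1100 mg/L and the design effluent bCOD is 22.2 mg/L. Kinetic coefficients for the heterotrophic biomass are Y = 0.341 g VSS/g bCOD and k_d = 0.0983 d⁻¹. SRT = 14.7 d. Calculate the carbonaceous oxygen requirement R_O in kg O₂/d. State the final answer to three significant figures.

Y_obs = Y / (1 + k_d θ_c) = 0.341 / (1 + 0.0983 × 14.7) = 0.341 / 2.445 = 0.1395.
Mass of bCOD removed per day: Q(S₀ − S) = 604 × 1078 g/m³ = 651.0 kg/d.
Net sludge production P_X = 0.1395 × 651.0 = 90.79 kg VSS/d.
Carbonaceous O₂ demand = substrate oxidised − cell-mass equivalent = 651.0 − 1.42 × 90.79 = 522.1 kg O₂/d.

R_O ≈ 522 kg O₂/d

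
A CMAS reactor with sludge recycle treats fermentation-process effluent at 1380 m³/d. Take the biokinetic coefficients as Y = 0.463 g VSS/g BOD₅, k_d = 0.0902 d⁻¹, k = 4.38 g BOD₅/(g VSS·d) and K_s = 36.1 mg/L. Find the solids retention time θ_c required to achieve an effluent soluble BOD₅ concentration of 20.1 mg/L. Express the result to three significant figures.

θ_c ≈ 1.57 d

From 1/θ_c = Y·k·S/(K_s + S) − k_d: Y·k·S/(K_s+S) = 0.463 × 4.38 × 20.1 / (36.1 + 20.1) = 0.7253 d⁻¹.
Then 1/θ_c = μ − k_d = 0.7253 − 0.0902 = 0.6351 d⁻¹, giving θ_c = 1.575 d.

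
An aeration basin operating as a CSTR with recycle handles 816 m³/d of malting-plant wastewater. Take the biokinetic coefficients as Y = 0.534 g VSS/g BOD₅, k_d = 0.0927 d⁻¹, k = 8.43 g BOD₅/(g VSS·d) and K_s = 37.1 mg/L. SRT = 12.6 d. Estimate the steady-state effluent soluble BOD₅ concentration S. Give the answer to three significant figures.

S ≈ 1.47 mg/L

For a completely mixed reactor with recycle the Lawrence–McCarty relation gives S = K_s·(1 + k_d·θ_c) / [θ_c·(Y·k − k_d) − 1] = 37.1 × (1 + 0.0927 × 12.6) / [12.6 × (0.534 × 8.43 − 0.0927) − 1] = 80.43 / 54.55 = 1.474 mg/L.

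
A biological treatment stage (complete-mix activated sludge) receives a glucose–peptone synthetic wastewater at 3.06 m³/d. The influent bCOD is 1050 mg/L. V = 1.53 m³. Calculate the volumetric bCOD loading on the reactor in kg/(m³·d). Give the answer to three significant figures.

Applied bCOD load per unit volume = Q·S₀/V = (3.06 × 1050/1000)/1.530 = 2.100 kg bCOD·m⁻³·d⁻¹.

L_v ≈ 2.10 kg bCOD/(m³·d)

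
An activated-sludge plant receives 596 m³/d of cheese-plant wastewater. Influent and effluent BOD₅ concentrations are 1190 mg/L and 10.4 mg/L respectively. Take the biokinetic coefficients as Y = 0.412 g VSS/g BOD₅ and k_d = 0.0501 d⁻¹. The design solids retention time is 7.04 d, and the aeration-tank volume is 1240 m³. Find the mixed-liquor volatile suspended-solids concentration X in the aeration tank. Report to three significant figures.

Solving the biomass balance for X: X = Y Q (S₀−S) θ_c / [V (1+k_d θ_c)] = 0.412 × 596 × (1190 − 10.4) × 7.04 / [1240 × (1 + 0.0501 × 7.04)] = 1216 mg/L.

X ≈ 1220 mg/L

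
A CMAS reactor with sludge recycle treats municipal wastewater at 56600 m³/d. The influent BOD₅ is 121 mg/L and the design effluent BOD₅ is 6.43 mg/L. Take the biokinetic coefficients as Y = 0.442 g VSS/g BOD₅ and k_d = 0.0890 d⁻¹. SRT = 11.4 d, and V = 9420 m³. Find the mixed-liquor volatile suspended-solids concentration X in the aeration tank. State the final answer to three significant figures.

X ≈ 1720 mg/L

From V·X·(1 + k_d·θ_c) = Y·Q·(S₀ − S)·θ_c: X = 0.442 × 56600 × (121 − 6.43) × 11.4 / [9420 × (1 + 0.0890 × 11.4)] = 1722 mg/L.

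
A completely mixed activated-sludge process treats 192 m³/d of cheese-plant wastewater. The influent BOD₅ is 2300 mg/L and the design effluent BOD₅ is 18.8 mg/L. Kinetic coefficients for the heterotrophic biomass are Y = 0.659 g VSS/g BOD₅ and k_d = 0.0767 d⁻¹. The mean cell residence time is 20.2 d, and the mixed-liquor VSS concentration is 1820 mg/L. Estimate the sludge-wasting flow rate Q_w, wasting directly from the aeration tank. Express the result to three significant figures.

Q_w ≈ 62.2 m³/d

From the SRT design equation V = Y Q (S₀−S) θ_c / [X (1 + k_d θ_c)] = 0.659 × 192 × (2300 − 18.8) × 20.2 / [1820 × (1 + 0.0767 × 20.2)] = 5.83×10^6 / 4640 = 1257 m³.
For wasting at MLVSS concentration, Q_w = V/θ_c = 1257/20.2 = 62.21 m³/d.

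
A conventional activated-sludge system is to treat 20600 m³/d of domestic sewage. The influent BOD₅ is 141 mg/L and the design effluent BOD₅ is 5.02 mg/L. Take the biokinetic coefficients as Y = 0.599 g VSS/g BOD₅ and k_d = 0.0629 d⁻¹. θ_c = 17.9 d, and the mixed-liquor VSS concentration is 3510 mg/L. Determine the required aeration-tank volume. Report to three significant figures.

From the SRT design equation V = Y Q (S₀−S) θ_c / [X (1 + k_d θ_c)] = 0.599 × 20600 × (141 − 5.02) × 17.9 / [3510 × (1 + 0.0629 × 17.9)] = 3×10^7 / 7462 = 4025 m³.

V ≈ 4030 m³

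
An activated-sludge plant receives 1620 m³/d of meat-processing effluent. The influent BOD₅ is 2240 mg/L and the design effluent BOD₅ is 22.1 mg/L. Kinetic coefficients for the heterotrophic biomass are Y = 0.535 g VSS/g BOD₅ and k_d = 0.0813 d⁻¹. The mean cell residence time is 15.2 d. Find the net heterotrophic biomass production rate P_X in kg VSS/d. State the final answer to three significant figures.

Observed yield with endogenous decay: Y_obs = Y / (1 + k_d·θ_c) = 0.535 / (1 + 0.0813 × 15.2) = 0.535 / 2.236 = 0.2393 g VSS/g BOD₅.
Mass of BOD₅ removed per day: Q(S₀ − S) = 1620 × 2218 g/m³ = 3593 kg/d.
Biomass produced: P_X = Y_obs·Q·ΔS = 0.2393 × 3593 ≈ 859.8 kg VSS/d.

P_X ≈ 860 kg VSS/d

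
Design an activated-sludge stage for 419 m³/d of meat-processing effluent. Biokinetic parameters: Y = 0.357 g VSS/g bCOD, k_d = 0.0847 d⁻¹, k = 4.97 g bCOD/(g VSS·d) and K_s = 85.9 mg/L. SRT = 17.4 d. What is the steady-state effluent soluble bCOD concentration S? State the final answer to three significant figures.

S ≈ 7.48 mg/L

For a completely mixed reactor with recycle the Lawrence–McCarty relation gives S = K_s·(1 + k_d·θ_c) / [θ_c·(Y·k − k_d) − 1] = 85.9 × (1 + 0.0847 × 17.4) / [17.4 × (0.357 × 4.97 − 0.0847) − 1] = 212.5 / 28.40 = 7.483 mg/L.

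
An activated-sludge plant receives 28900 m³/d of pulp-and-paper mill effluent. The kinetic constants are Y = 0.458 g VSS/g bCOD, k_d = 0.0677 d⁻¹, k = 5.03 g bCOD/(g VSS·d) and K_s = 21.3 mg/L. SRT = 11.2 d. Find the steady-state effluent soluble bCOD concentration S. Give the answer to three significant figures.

S ≈ 1.56 mg/L

For a completely mixed reactor with recycle the Lawrence–McCarty relation gives S = K_s·(1 + k_d·θ_c) / [θ_c·(Y·k − k_d) − 1] = 21.3 × (1 + 0.0677 × 11.2) / [11.2 × (0.458 × 5.03 − 0.0677) − 1] = 37.45 / 24.04 = 1.558 mg/L.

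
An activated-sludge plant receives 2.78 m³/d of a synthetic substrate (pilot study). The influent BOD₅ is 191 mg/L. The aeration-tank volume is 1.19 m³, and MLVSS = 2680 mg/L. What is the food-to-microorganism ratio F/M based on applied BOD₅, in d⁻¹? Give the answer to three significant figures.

F/M ≈ 0.166 d⁻¹

F/M = Q·S₀ / (V·X) = 2.78 × 191 / (1.190 × 2680) = 0.1665 g BOD₅·(g VSS·d)⁻¹.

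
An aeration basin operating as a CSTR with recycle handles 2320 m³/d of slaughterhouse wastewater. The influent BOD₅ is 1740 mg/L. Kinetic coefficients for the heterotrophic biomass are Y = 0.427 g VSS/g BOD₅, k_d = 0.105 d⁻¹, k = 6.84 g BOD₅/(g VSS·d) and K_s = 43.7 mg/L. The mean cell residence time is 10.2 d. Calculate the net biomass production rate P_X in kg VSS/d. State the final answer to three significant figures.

P_X ≈ 831 kg VSS/d

Effluent substrate depends only on kinetics and SRT: S = K_s(1 + k_d θ_c) / [θ_c(Yk − k_d) − 1] = 43.7 × (1 + 0.105 × 10.2) / [10.2 × (0.427 × 6.84 − 0.105) − 1] = 90.50 / 27.72 = 3.265 mg/L.
Y_obs = Y / (1 + k_d θ_c) = 0.427 / (1 + 0.105 × 10.2) = 0.427 / 2.071 = 0.2062.
Q·(S₀ − S) = 2320 × (1740 − 3.26) × 10⁻³ = 4029 kg/d removed.
Net biomass production P_X = Y_obs × Q·(S₀ − S) = 0.2062 × 4029 = 830.8 kg VSS/d.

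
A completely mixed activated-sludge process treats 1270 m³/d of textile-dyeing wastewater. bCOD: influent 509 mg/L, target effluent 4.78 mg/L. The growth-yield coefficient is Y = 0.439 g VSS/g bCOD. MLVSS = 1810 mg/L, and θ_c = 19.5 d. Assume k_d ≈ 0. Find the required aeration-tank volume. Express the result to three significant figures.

V ≈ 3030 m³

With k_d = 0 the design equation reduces to V = Y Q (S₀−S) θ_c / X = 0.439 × 1270 × (509 − 4.78) × 19.5 / 1810 = 3029 m³.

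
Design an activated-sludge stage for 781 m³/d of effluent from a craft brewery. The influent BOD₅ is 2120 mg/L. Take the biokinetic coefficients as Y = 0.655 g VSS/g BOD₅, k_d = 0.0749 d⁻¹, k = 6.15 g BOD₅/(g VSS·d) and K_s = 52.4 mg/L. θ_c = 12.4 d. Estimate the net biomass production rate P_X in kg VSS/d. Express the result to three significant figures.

P_X ≈ 562 kg VSS/d

From the Monod/SRT balance for a CMAS, S = K_s·(1+k_d θ_c)/[θ_c·(Y k − k_d) − 1] = 52.4 × (1 + 0.0749 × 12.4) / [12.4 × (0.655 × 6.15 − 0.0749) − 1] = 101.1 / 48.02 = 2.105 mg/L.
Correct the yield for decay: Y_obs = Y/(1 + k_d θ_c) = 0.655 / (1 + 0.0749 × 12.4) = 0.655 / 1.929 = 0.3396.
Substrate removed = Q·(S₀ − S) = 781 m³/d × (2120 − 2.10) g/m³ = 1.65×10^6 g/d = 1654 kg/d.
P_X = Y_obs · Q(S₀ − S) = 0.3396 × 1654 = 561.7 kg VSS/d.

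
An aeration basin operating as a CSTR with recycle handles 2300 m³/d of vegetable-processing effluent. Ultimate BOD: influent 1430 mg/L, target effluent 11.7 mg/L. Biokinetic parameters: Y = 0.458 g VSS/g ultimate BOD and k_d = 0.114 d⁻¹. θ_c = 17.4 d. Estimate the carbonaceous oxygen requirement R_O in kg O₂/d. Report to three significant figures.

Observed yield with endogenous decay: Y_obs = Y / (1 + k_d·θ_c) = 0.458 / (1 + 0.114 × 17.4) = 0.458 / 2.984 = 0.1535 g VSS/g ultimate BOD.
ΔS = 1430 − 11.7 = 1418 mg/L, so the substrate removal rate is 2300 × 1418/1000 = 3262 kg ultimate BOD/d.
Net sludge production P_X = 0.1535 × 3262 = 500.7 kg VSS/d.
Carbonaceous O₂ demand = substrate oxidised − cell-mass equivalent = 3262 − 1.42 × 500.7 = 2551 kg O₂/d.

R_O ≈ 2550 kg O₂/d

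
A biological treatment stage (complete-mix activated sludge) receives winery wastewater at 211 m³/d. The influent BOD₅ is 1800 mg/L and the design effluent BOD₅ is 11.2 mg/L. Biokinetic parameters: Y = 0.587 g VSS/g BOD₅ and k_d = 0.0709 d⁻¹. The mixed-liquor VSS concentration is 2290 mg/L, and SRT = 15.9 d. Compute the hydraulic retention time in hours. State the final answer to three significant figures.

From the SRT design equation V = Y Q (S₀−S) θ_c / [X (1 + k_d θ_c)] = 0.587 × 211 × (1800 − 11.2) × 15.9 / [2290 × (1 + 0.0709 × 15.9)] = 3.52×10^6 / 4872 = 723.1 m³.
HRT = V/Q = 723.1 m³ / 211 m³·d⁻¹ = 3.427 d × 24 = 82.25 h.

τ ≈ 82.3 h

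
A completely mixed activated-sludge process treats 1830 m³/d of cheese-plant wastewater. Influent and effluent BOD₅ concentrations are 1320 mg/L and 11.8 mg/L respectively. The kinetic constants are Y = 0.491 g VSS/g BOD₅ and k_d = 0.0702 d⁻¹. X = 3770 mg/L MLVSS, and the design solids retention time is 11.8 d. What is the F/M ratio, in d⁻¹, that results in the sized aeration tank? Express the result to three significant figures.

Rearranging the biomass balance for a CMAS with decay, V = Y·Q·ΔS·θ_c / [X·(1+k_d θ_c)] = 0.491 × 1830 × (1320 − 11.8) × 11.8 / [3770 × (1 + 0.0702 × 11.8)] = 1.39×10^7 / 6893 = 2012 m³.
Food-to-microorganism ratio F/M = Q S₀ / (V X) = 1830 × 1320 / (2012 × 3770) = 0.3184 d⁻¹.

F/M ≈ 0.318 d⁻¹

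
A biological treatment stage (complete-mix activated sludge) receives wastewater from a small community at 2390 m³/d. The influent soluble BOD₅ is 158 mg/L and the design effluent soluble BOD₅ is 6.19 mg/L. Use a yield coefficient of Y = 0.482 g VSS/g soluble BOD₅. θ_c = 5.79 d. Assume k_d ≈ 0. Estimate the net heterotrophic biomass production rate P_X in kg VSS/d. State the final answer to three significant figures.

No decay correction is needed, so Y_obs = Y = 0.482.
Mass of soluble BOD₅ removed per day: Q(S₀ − S) = 2390 × 151.8 g/m³ = 362.8 kg/d.
P_X = Y_obs · Q(S₀ − S) = 0.4820 × 362.8 = 174.9 kg VSS/d.

P_X ≈ 175 kg VSS/d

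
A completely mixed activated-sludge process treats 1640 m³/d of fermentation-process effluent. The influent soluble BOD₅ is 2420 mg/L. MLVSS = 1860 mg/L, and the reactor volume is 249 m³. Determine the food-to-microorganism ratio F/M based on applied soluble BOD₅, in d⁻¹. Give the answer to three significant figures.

Food-to-microorganism ratio F/M = Q S₀ / (V X) = 1640 × 2420 / (249.0 × 1860) = 8.569 d⁻¹.

F/M ≈ 8.57 d⁻¹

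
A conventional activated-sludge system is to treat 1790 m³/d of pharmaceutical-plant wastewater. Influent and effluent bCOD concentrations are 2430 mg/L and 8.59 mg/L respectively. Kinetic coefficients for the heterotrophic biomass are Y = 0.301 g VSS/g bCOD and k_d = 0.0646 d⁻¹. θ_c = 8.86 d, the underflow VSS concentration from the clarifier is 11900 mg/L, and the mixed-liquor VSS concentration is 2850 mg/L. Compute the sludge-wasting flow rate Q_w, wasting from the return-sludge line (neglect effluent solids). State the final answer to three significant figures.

From the SRT design equation V = Y Q (S₀−S) θ_c / [X (1 + k_d θ_c)] = 0.301 × 1790 × (2430 − 8.59) × 8.86 / [2850 × (1 + 0.0646 × 8.86)] = 1.16×10^7 / 4481 = 2579 m³.
Wasting from the return line (neglecting effluent solids): Q_w = V·X / (θ_c·X_r) = 2579 × 2850 / (8.86 × 11900) = 69.73 m³/d.

Q_w ≈ 69.7 m³/d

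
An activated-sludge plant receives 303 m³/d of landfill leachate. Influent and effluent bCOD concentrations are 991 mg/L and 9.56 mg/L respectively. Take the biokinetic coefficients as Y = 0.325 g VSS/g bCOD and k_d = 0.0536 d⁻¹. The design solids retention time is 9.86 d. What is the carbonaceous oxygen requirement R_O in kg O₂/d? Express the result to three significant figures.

Observed yield with endogenous decay: Y_obs = Y / (1 + k_d·θ_c) = 0.325 / (1 + 0.0536 × 9.86) = 0.325 / 1.528 = 0.2126 g VSS/g bCOD.
ΔS = 991 − 9.56 = 981.4 mg/L, so the substrate removal rate is 303 × 981.4/1000 = 297.4 kg bCOD/d.
Net sludge production P_X = 0.2126 × 297.4 = 63.23 kg VSS/d.
Carbonaceous O₂ demand = substrate oxidised − cell-mass equivalent = 297.4 − 1.42 × 63.23 = 207.6 kg O₂/d.

R_O ≈ 208 kg O₂/d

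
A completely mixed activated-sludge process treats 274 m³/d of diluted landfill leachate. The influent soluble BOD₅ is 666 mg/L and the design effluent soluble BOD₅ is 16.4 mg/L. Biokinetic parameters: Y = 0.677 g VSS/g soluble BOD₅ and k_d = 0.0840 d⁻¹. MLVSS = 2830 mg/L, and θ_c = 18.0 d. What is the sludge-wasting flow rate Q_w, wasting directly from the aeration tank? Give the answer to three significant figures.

From the SRT design equation V = Y Q (S₀−S) θ_c / [X (1 + k_d θ_c)] = 0.677 × 274 × (666 − 16.4) × 18.0 / [2830 × (1 + 0.0840 × 18.0)] = 2.17×10^6 / 7109 = 305.1 m³.
Wasting from the aeration tank: Q_w = V / θ_c = 305.1 / 18.0 = 16.95 m³/d.

Q_w ≈ 17.0 m³/d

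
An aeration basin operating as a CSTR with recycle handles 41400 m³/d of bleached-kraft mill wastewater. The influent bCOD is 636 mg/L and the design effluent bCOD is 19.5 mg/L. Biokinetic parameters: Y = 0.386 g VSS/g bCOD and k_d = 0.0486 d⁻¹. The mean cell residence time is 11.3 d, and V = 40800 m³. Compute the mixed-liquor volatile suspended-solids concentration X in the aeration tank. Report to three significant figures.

X = Y·Q·ΔS·θ_c / [V·(1 + k_d θ_c)] = 0.386 × 41400 × (636 − 19.5) × 11.3 / [40800 × (1 + 0.0486 × 11.3)] = 1761 mg/L.

X ≈ 1760 mg/L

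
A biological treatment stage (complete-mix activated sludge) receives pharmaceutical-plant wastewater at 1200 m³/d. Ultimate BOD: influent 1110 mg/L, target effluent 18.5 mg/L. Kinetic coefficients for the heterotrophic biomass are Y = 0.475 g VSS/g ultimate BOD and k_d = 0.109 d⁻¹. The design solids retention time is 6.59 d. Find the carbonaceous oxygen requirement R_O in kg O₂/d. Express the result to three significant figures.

Correct the yield for decay: Y_obs = Y/(1 + k_d θ_c) = 0.475 / (1 + 0.109 × 6.59) = 0.475 / 1.718 = 0.2764.
Substrate removed = Q·(S₀ − S) = 1200 m³/d × (1110 − 18.5) g/m³ = 1.31×10^6 g/d = 1310 kg/d.
Biomass synthesised: P_X = Y_obs × 1310 = 362.1 kg VSS/d.
Carbonaceous O₂ demand = substrate oxidised − cell-mass equivalent = 1310 − 1.42 × 362.1 = 795.7 kg O₂/d.

R_O ≈ 796 kg O₂/d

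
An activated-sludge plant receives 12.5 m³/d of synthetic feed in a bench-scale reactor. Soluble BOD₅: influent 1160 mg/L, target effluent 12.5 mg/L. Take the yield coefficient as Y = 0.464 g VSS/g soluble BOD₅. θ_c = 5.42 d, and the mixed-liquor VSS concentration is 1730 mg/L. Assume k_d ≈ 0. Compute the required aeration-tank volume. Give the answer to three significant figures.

V ≈ 20.9 m³

V·X = Y·Q·ΔS·θ_c gives V = 0.464 × 12.5 × (1160 − 12.5) × 5.42 / 1730 = 20.85 m³.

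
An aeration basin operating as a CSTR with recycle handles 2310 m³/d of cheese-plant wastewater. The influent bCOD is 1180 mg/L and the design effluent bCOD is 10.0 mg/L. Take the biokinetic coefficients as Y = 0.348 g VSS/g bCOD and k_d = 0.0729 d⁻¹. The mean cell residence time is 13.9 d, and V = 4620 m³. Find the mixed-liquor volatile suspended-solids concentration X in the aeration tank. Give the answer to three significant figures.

Solving the biomass balance for X: X = Y Q (S₀−S) θ_c / [V (1+k_d θ_c)] = 0.348 × 2310 × (1180 − 10.0) × 13.9 / [4620 × (1 + 0.0729 × 13.9)] = 1406 mg/L.

X ≈ 1410 mg/L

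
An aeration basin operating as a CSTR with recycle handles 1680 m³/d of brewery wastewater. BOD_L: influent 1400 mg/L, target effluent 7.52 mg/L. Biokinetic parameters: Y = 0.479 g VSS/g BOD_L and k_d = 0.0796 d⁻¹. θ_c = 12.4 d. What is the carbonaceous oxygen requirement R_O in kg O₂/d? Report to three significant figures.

R_O ≈ 1540 kg O₂/d

The observed yield is Y_obs = Y/(1 + k_d·θ_c) = 0.479 / (1 + 0.0796 × 12.4) = 0.479 / 1.987 = 0.2411 g VSS per g BOD_L removed.
ΔS = 1400 − 7.52 = 1392 mg/L, so the substrate removal rate is 1680 × 1392/1000 = 2339 kg BOD_L/d.
Net sludge production P_X = 0.2411 × 2339 = 563.9 kg VSS/d.
R_O = Q·(S₀ − S) − 1.42·P_X = 2339 − 1.42 × 563.9 = 1539 kg O₂/d.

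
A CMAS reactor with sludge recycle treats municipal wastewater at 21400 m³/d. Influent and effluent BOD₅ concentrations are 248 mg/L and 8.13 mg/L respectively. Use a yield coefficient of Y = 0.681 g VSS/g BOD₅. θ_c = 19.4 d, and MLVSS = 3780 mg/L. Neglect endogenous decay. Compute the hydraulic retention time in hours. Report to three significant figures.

V·X = Y·Q·ΔS·θ_c gives V = 0.681 × 21400 × (248 − 8.13) × 19.4 / 3780 = 17941 m³.
HRT = V/Q = 17941 m³ / 21400 m³·d⁻¹ = 0.8384 d × 24 = 20.12 h.

τ ≈ 20.1 h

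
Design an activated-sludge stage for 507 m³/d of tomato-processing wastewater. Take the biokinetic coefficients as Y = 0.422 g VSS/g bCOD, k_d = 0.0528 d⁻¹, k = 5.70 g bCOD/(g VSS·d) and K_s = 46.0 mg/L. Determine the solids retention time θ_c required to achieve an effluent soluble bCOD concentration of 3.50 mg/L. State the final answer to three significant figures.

From 1/θ_c = Y·k·S/(K_s + S) − k_d: Y·k·S/(K_s+S) = 0.422 × 5.70 × 3.50 / (46.0 + 3.50) = 0.1701 d⁻¹.
θ_c = 1/(μ − k_d) = 1/(0.1701 − 0.0528) = 1/0.1173 = 8.527 d.

θ_c ≈ 8.53 d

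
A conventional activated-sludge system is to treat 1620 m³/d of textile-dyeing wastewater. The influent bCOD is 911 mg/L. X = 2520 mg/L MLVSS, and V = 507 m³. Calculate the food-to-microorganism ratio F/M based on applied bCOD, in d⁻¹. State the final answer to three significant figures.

F/M ≈ 1.16 d⁻¹

Food-to-microorganism ratio F/M = Q S₀ / (V X) = 1620 × 911 / (507.0 × 2520) = 1.155 d⁻¹.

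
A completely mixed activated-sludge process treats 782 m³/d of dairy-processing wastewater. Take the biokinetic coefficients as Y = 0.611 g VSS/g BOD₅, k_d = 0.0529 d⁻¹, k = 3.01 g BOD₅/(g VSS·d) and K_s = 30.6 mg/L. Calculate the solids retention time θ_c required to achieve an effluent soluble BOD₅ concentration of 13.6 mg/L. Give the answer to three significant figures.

θ_c ≈ 1.95 d

At the target effluent, Y k S/(K_s+S) = 0.611×3.01×13.6/44.20 = 0.5659 d⁻¹.
Then 1/θ_c = μ − k_d = 0.5659 − 0.0529 = 0.5130 d⁻¹, giving θ_c = 1.949 d.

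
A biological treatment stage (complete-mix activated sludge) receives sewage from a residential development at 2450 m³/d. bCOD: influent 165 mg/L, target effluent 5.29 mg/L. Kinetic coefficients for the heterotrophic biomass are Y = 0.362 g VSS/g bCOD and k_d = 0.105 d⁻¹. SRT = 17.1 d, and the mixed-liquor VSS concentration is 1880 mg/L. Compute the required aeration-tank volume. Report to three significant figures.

Steady-state biomass mass balance: V·X·(1 + k_d·θ_c) = Y·Q·(S₀ − S)·θ_c, so V = 0.362 × 2450 × (165 − 5.29) × 17.1 / [1880 × (1 + 0.105 × 17.1)] = 2.42×10^6 / 5256 = 460.9 m³.

V ≈ 461 m³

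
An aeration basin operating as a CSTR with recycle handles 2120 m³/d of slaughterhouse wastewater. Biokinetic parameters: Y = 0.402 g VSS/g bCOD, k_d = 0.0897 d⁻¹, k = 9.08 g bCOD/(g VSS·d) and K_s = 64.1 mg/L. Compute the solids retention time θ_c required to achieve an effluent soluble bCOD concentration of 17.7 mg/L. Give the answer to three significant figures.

At the target effluent, Y k S/(K_s+S) = 0.402×9.08×17.7/81.80 = 0.7898 d⁻¹.
Then 1/θ_c = μ − k_d = 0.7898 − 0.0897 = 0.7001 d⁻¹, giving θ_c = 1.428 d.

θ_c ≈ 1.43 d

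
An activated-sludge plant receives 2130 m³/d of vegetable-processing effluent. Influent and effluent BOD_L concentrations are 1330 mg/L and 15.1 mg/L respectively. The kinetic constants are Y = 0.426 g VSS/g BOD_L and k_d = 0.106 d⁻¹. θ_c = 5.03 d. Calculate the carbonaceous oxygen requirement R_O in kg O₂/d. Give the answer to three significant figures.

R_O ≈ 1700 kg O₂/d

Y_obs = Y / (1 + k_d θ_c) = 0.426 / (1 + 0.106 × 5.03) = 0.426 / 1.533 = 0.2779.
Mass of BOD_L removed per day: Q(S₀ − S) = 2130 × 1315 g/m³ = 2801 kg/d.
Net sludge production P_X = 0.2779 × 2801 = 778.2 kg VSS/d.
Carbonaceous O₂ demand = substrate oxidised − cell-mass equivalent = 2801 − 1.42 × 778.2 = 1696 kg O₂/d.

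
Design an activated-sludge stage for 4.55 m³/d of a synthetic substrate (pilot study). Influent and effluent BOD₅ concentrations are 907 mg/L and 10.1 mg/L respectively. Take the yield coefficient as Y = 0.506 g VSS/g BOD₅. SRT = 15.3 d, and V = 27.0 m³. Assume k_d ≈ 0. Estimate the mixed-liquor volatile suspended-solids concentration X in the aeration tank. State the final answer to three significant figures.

From V·X = Y·Q·(S₀ − S)·θ_c (decay neglected): X = 0.506 × 4.55 × (907 − 10.1) × 15.3 / 27.0 = 1170 mg/L.

X ≈ 1170 mg/L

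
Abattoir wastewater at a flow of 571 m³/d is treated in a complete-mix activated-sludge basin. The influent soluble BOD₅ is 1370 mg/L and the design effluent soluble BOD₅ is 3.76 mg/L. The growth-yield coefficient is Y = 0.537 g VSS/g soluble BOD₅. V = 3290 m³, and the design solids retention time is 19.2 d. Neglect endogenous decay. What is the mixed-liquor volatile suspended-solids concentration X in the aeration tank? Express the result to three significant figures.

X ≈ 2440 mg/L

From V·X = Y·Q·(S₀ − S)·θ_c (decay neglected): X = 0.537 × 571 × (1370 − 3.76) × 19.2 / 3290 = 2445 mg/L.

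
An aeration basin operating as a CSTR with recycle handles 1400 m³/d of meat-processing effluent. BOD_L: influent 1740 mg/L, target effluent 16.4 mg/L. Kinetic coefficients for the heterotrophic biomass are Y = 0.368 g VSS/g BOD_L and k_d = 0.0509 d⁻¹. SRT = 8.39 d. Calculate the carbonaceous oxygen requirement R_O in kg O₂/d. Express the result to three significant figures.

R_O ≈ 1530 kg O₂/d

The observed yield is Y_obs = Y/(1 + k_d·θ_c) = 0.368 / (1 + 0.0509 × 8.39) = 0.368 / 1.427 = 0.2579 g VSS per g BOD_L removed.
Mass of BOD_L removed per day: Q(S₀ − S) = 1400 × 1724 g/m³ = 2413 kg/d.
P_X = Y_obs·Q·(S₀ − S) = 0.2579 × 2413 = 622.3 kg VSS/d.
Carbonaceous O₂ demand = substrate oxidised − cell-mass equivalent = 2413 − 1.42 × 622.3 = 1529 kg O₂/d.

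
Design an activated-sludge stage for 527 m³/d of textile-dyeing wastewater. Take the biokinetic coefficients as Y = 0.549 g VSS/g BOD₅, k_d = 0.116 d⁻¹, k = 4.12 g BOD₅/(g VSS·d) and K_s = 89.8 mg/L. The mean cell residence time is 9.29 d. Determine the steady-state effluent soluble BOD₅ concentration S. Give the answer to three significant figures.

S ≈ 9.85 mg/L

From the Monod/SRT balance for a CMAS, S = K_s·(1+k_d θ_c)/[θ_c·(Y k − k_d) − 1] = 89.8 × (1 + 0.116 × 9.29) / [9.29 × (0.549 × 4.12 − 0.116) − 1] = 186.6 / 18.94 = 9.853 mg/L.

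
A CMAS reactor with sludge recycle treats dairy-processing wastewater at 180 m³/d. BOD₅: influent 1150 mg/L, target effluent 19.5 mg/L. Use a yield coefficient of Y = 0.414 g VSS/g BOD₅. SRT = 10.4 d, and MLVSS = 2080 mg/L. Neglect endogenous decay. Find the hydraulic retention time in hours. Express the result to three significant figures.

With k_d = 0 the design equation reduces to V = Y Q (S₀−S) θ_c / X = 0.414 × 180 × (1150 − 19.5) × 10.4 / 2080 = 421.2 m³.
Hydraulic retention time τ = V/Q = 421.2 / 180 = 2.340 d = 56.16 h.

τ ≈ 56.2 h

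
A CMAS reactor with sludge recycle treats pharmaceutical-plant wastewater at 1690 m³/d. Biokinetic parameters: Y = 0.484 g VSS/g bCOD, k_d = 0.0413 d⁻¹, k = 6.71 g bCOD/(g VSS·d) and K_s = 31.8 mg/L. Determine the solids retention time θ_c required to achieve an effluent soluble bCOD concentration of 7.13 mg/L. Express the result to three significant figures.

At the target effluent, Y k S/(K_s+S) = 0.484×6.71×7.13/38.93 = 0.5948 d⁻¹.
θ_c = 1/(μ − k_d) = 1/(0.5948 − 0.0413) = 1/0.5535 = 1.807 d.

θ_c ≈ 1.81 d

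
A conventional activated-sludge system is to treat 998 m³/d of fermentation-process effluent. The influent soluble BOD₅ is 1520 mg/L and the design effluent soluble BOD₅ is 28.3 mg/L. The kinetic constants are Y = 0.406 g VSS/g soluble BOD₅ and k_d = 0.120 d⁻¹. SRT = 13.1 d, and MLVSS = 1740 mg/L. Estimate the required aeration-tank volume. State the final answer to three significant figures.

V ≈ 1770 m³

From the SRT design equation V = Y Q (S₀−S) θ_c / [X (1 + k_d θ_c)] = 0.406 × 998 × (1520 − 28.3) × 13.1 / [1740 × (1 + 0.120 × 13.1)] = 7.92×10^6 / 4475 = 1769 m³.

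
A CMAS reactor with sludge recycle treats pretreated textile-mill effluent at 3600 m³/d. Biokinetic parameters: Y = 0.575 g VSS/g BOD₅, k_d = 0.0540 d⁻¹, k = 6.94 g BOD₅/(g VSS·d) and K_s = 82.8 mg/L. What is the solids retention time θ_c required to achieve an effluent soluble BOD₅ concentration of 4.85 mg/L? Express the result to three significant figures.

θ_c ≈ 5.99 d

At the target effluent, Y k S/(K_s+S) = 0.575×6.94×4.85/87.65 = 0.2208 d⁻¹.
Then 1/θ_c = μ − k_d = 0.2208 − 0.0540 = 0.1668 d⁻¹, giving θ_c = 5.995 d.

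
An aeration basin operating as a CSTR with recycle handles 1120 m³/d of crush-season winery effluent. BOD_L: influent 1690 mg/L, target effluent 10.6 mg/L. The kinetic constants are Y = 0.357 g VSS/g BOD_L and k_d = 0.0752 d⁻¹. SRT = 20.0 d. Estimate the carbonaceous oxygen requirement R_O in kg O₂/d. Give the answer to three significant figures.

Observed yield with endogenous decay: Y_obs = Y / (1 + k_d·θ_c) = 0.357 / (1 + 0.0752 × 20.0) = 0.357 / 2.504 = 0.1426 g VSS/g BOD_L.
ΔS = 1690 − 10.6 = 1679 mg/L, so the substrate removal rate is 1120 × 1679/1000 = 1881 kg BOD_L/d.
P_X = Y_obs·Q·(S₀ − S) = 0.1426 × 1881 = 268.2 kg VSS/d.
R_O = Q·ΔS − 1.42 P_X = 1881 − 380.8 = 1500 kg O₂/d.

R_O ≈ 1500 kg O₂/d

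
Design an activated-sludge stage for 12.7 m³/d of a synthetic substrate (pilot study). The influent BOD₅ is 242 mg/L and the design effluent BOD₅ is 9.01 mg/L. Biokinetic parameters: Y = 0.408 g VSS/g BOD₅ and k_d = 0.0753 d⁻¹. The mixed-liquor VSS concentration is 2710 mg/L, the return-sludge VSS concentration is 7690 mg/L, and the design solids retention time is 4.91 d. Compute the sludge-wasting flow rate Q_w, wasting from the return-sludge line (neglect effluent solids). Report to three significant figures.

From the SRT design equation V = Y Q (S₀−S) θ_c / [X (1 + k_d θ_c)] = 0.408 × 12.7 × (242 − 9.01) × 4.91 / [2710 × (1 + 0.0753 × 4.91)] = 5.93×10^3 / 3712 = 1.597 m³.
Q_w = (V·X)/(θ_c X_r) = 1.597 × 2710 / (4.91 × 7690) = 0.1146 m³/d.

Q_w ≈ 0.115 m³/d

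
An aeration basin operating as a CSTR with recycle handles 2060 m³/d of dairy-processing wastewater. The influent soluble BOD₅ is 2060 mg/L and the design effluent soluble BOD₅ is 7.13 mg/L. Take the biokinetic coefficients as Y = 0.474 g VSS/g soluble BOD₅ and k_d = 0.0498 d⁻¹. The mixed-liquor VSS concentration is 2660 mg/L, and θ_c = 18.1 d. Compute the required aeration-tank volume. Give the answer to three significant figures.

Steady-state biomass mass balance: V·X·(1 + k_d·θ_c) = Y·Q·(S₀ − S)·θ_c, so V = 0.474 × 2060 × (2060 − 7.13) × 18.1 / [2660 × (1 + 0.0498 × 18.1)] = 3.63×10^7 / 5058 = 7174 m³.

V ≈ 7170 m³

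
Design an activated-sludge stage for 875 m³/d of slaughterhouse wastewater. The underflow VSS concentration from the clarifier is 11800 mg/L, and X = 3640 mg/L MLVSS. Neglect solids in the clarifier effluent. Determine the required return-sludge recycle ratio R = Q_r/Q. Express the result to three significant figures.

R ≈ 0.446

Solids balance on the clarifier gives (1+R)X = R·X_r, so R = X/(X_r − X) = 3640 / (11800 − 3640) = 0.4461.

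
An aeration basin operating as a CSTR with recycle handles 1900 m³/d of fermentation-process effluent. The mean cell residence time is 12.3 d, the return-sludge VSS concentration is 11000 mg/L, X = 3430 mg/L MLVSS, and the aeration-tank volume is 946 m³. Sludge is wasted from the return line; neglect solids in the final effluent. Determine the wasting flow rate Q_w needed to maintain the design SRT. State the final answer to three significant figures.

Q_w ≈ 24.0 m³/d

Q_w = (V·X)/(θ_c X_r) = 946.0 × 3430 / (12.3 × 11000) = 23.98 m³/d.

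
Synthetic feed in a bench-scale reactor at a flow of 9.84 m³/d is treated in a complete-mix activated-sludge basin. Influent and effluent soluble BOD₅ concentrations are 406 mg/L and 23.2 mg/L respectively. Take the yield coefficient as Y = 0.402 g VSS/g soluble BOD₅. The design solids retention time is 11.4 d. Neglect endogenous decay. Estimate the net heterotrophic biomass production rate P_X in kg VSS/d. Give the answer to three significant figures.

P_X ≈ 1.51 kg VSS/d

With endogenous decay neglected, the observed yield equals the true yield: Y_obs = Y = 0.402 g VSS/g soluble BOD₅.
Q·(S₀ − S) = 9.84 × (406 − 23.2) × 10⁻³ = 3.767 kg/d removed.
So the net sludge growth is P_X = 0.4020 × 3.767 = 1.514 kg VSS/d.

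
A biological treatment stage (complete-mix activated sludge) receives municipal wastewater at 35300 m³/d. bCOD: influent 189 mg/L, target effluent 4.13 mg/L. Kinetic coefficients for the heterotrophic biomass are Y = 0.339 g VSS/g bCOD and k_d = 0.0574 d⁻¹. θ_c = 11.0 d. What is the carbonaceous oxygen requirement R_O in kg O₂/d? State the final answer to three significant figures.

R_O ≈ 4600 kg O₂/d

Correct the yield for decay: Y_obs = Y/(1 + k_d θ_c) = 0.339 / (1 + 0.0574 × 11.0) = 0.339 / 1.631 = 0.2078.
Mass of bCOD removed per day: Q(S₀ − S) = 35300 × 184.9 g/m³ = 6526 kg/d.
Biomass synthesised: P_X = Y_obs × 6526 = 1356 kg VSS/d.
R_O = Q·(S₀ − S) − 1.42·P_X = 6526 − 1.42 × 1356 = 4600 kg O₂/d.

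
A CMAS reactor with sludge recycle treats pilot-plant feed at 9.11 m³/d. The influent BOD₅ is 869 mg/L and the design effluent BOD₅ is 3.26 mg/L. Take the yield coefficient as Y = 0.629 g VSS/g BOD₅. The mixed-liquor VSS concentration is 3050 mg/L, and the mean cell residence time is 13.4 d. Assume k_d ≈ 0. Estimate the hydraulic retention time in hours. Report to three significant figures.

V·X = Y·Q·ΔS·θ_c gives V = 0.629 × 9.11 × (869 − 3.26) × 13.4 / 3050 = 21.80 m³.
Hydraulic retention time τ = V/Q = 21.80 / 9.11 = 2.392 d = 57.42 h.

τ ≈ 57.4 h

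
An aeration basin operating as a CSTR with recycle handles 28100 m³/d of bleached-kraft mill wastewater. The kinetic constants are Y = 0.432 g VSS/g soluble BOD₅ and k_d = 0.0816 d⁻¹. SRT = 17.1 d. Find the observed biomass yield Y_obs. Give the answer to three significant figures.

Y_obs ≈ 0.180 g VSS/g soluble BOD₅

The observed yield is Y_obs = Y/(1 + k_d·θ_c) = 0.432 / (1 + 0.0816 × 17.1) = 0.432 / 2.395 = 0.1803 g VSS per g soluble BOD₅ removed.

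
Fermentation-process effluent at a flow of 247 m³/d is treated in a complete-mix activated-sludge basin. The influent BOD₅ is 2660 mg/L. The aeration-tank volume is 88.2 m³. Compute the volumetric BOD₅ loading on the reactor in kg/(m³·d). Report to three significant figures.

L_v ≈ 7.45 kg BOD₅/(m³·d)

Volumetric loading L_v = Q·S₀ / V = 247 × 2660 g/m³ / 88.20 m³ = 7449 g/(m³·d) = 7.449 kg BOD₅/(m³·d).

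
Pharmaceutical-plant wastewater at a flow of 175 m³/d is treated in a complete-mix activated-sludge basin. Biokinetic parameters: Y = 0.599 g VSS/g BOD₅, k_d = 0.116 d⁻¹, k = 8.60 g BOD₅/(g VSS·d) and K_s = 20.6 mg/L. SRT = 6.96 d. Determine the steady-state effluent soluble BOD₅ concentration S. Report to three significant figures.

Effluent substrate depends only on kinetics and SRT: S = K_s(1 + k_d θ_c) / [θ_c(Yk − k_d) − 1] = 20.6 × (1 + 0.116 × 6.96) / [6.96 × (0.599 × 8.60 − 0.116) − 1] = 37.23 / 34.05 = 1.094 mg/L.

S ≈ 1.09 mg/L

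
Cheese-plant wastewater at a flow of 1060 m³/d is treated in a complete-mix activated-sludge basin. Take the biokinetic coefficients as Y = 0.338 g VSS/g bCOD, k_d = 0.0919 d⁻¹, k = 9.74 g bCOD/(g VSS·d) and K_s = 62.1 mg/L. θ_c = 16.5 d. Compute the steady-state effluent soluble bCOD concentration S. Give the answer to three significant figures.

From the Monod/SRT balance for a CMAS, S = K_s·(1+k_d θ_c)/[θ_c·(Y k − k_d) − 1] = 62.1 × (1 + 0.0919 × 16.5) / [16.5 × (0.338 × 9.74 − 0.0919) − 1] = 156.3 / 51.80 = 3.016 mg/L.

S ≈ 3.02 mg/L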